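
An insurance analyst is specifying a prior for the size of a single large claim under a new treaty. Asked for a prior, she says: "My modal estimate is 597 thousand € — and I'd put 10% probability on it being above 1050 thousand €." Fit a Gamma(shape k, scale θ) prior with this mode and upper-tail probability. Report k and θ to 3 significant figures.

k ≈ 6.96, θ ≈ 100

Gamma(k,θ) with k>1 has mode (k−1)θ, so θ = 597/(k−1).
Need P(X < 1050) = 0.9 with θ tied to k this way. Start at k = 2, θ = 597: P(X<1050) ≈ 0.525.
Too low — raise k to concentrate. Iterating converges to k ≈ 6.96.
Then θ = 597/(6.96−1) ≈ 100.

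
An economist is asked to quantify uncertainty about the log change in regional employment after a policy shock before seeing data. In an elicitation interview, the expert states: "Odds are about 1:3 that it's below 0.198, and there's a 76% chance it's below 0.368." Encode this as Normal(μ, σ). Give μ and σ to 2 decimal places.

μ = 0.28, σ = 0.12

For Normal(μ,σ), the p-quantile is μ + z_p·σ. Here z_{0.25} = -0.6745, z_{0.76} = 0.7063.
So 0.198 = μ − 0.6745σ and 0.368 = μ + 0.7063σ.
Subtracting: σ = (0.368 − 0.198)/(0.7063 − (-0.6745)) = 0.12.
Then μ = 0.198 − (-0.6745)·0.12 = 0.28.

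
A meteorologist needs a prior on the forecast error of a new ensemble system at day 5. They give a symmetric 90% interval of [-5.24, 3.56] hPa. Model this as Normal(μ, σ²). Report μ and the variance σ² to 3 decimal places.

μ = -0.840, σ² = 7.156

A symmetric 90% interval runs μ ± z·σ with z = 1.645.
Half-width = 4.4, so σ = 4.4/1.645 = 2.6750 and σ² = 7.156.
μ is the interval midpoint, -0.840.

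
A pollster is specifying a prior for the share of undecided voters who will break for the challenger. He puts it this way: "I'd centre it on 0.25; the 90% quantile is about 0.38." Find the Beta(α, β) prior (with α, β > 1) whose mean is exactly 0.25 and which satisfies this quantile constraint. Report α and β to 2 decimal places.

With mean 0.25 fixed, write α = 0.25s, β = 0.75s where s = α+β.
Need P(θ < 0.38) = 0.9 under Beta(0.25s, 0.75s). Normal approximation: (q−m)/√(m(1−m)/s) ≈ z_{0.9} = 1.28, so s ≈ 0.25·0.75·(1.28)²/(0.38−0.25)² = 18.2.
At s = 18.2: P(θ<0.38) ≈ 0.894. Adjusting to match 0.9 gives s ≈ 19.26.
So α = 0.25·19.26 ≈ 4.81, β = 0.75·19.26 ≈ 14.44.

α ≈ 4.81, β ≈ 14.44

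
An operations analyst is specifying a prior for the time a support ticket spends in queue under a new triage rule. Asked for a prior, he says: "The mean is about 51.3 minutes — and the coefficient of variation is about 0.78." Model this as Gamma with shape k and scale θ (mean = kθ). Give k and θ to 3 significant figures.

k ≈ 1.64, θ ≈ 31.2

For Gamma(k, scale θ): mean = kθ, variance = kθ², so CV = 1/√k.
CV = 0.78, hence k = 1/CV² = 1.64.
Then θ = mean/k = 51.3/1.64 = 31.2.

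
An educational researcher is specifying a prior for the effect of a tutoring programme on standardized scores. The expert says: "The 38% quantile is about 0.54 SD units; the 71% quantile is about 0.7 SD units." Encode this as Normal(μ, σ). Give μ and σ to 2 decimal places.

μ = 0.60, σ = 0.19

The p-quantile of Normal(μ,σ) is μ + z_p·σ, with z_{0.38} = -0.3055 and z_{0.71} = 0.5534.
Eliminate σ: μ = (z₂·x₁ − z₁·x₂)/(z₂ − z₁) = (0.5534·0.54 − (-0.3055)·0.7)/0.8589 = 0.60.
Then σ = (x₂ − x₁)/(z₂ − z₁) = (0.7 − 0.54)/0.8589 = 0.19.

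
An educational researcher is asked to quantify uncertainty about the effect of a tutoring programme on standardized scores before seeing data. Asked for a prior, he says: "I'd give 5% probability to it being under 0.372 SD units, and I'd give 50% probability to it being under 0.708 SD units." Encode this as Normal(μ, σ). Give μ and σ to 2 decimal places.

μ = 0.71, σ = 0.20

For Normal(μ,σ), the p-quantile is μ + z_p·σ. Here z_{0.05} = -1.645, z_{0.5} = 0.
So 0.372 = μ − 1.645σ and 0.708 = μ + 0σ.
Subtracting: σ = (0.708 − 0.372)/(0 − (-1.645)) = 0.20.
Then μ = 0.372 − (-1.645)·0.20 = 0.71.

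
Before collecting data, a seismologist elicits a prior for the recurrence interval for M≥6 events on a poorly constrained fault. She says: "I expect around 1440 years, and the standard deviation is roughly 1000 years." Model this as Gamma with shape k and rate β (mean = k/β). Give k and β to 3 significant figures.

For Gamma(k, rate β): mean = k/β, variance = k/β², so CV = 1/√k.
CV = SD/mean = 1000/1440 = 0.6944, hence k = 1/CV² = 2.07.
Then β = k/mean = 2.07/1440 = 0.00144.

k ≈ 2.07, β ≈ 0.00144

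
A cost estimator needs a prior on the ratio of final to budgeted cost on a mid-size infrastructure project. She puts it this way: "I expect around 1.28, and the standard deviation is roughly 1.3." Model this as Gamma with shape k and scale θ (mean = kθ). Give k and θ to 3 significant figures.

k ≈ 0.969, θ ≈ 1.32

For Gamma(k, scale θ): mean = kθ, variance = kθ², so CV = 1/√k.
CV = SD/mean = 1.3/1.28 = 1.016, hence k = 1/CV² = 0.969.
Then θ = mean/k = 1.28/0.969 = 1.32.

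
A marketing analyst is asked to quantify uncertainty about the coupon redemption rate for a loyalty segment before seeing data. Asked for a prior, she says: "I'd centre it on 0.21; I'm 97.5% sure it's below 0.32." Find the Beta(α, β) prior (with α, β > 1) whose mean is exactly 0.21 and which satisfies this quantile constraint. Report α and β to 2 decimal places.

α ≈ 12.75, β ≈ 47.96

With mean 0.21 fixed, write α = 0.21s, β = 0.79s where s = α+β.
Need P(θ < 0.32) = 0.975 under Beta(0.21s, 0.79s). Normal approximation: (q−m)/√(m(1−m)/s) ≈ z_{0.975} = 1.96, so s ≈ 0.21·0.79·(1.96)²/(0.32−0.21)² = 52.7.
At s = 52.7: P(θ<0.32) ≈ 0.967. Adjusting to match 0.975 gives s ≈ 60.71.
So α = 0.21·60.71 ≈ 12.75, β = 0.79·60.71 ≈ 47.96.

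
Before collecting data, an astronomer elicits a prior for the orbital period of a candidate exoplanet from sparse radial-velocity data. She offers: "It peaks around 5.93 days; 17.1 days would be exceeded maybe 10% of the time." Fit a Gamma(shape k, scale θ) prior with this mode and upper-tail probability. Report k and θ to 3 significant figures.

Gamma(k,θ) with k>1 has mode (k−1)θ, so θ = 5.93/(k−1).
Need P(X < 17.1) = 0.9 with θ tied to k this way. Start at k = 2, θ = 5.93: P(X<17.1) ≈ 0.783.
Too low — raise k to concentrate. Iterating converges to k ≈ 2.7.
Then θ = 5.93/(2.7−1) ≈ 3.49.

k ≈ 2.7, θ ≈ 3.49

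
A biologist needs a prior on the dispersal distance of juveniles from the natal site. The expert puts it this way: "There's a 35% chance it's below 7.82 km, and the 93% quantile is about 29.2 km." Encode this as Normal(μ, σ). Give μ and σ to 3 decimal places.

μ = 12.246, σ = 11.488

For Normal(μ,σ), the p-quantile is μ + z_p·σ. Here z_{0.35} = -0.3853, z_{0.93} = 1.476.
So 7.82 = μ − 0.3853σ and 29.2 = μ + 1.476σ.
Subtracting: σ = (29.2 − 7.82)/(1.476 − (-0.3853)) = 11.488.
Then μ = 7.82 − (-0.3853)·11.488 = 12.246.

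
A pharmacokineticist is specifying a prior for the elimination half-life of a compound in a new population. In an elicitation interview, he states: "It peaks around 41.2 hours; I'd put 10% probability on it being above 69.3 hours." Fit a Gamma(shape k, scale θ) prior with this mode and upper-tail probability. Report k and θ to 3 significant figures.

Gamma(k,θ) with k>1 has mode (k−1)θ, so θ = 41.2/(k−1).
Need P(X < 69.3) = 0.9 with θ tied to k this way. Start at k = 2, θ = 41.2: P(X<69.3) ≈ 0.501.
Too low — raise k to concentrate. Iterating converges to k ≈ 7.99.
Then θ = 41.2/(7.99−1) ≈ 5.89.

k ≈ 7.99, θ ≈ 5.89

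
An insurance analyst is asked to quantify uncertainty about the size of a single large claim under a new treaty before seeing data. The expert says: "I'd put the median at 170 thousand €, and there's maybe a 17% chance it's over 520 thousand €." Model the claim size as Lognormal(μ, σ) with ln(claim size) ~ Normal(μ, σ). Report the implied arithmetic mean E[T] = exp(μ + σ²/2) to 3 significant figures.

If T ~ Lognormal(μ,σ) then ln T ~ Normal(μ,σ), so the p-quantile of ln T is μ + z_p·σ.
ln(170) = 5.136 and ln(520) = 6.254; z_{0.5} = 0, z_{0.83} = 0.9542.
σ = (6.254 − 5.136)/(0.9542 − (0)) = 1.172.
μ = 5.136 − (0)·1.172 = 5.136.
E[T] = exp(μ + σ²/2) = exp(5.136 + 0.6865) = 338 thousand €.

E[T] ≈ 338 thousand €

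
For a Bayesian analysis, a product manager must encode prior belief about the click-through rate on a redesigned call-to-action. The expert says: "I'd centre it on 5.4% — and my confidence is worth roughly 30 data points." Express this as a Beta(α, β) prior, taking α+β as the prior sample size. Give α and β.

α = 1.62, β = 28.38

Under the effective-sample-size interpretation, Beta(α, β) has prior mean α/(α+β) and prior sample size α+β.
So α+β = 30 and α/(α+β) = 0.054, giving α = 0.054·30 = 1.62 and β = 30 − 1.62 = 28.38.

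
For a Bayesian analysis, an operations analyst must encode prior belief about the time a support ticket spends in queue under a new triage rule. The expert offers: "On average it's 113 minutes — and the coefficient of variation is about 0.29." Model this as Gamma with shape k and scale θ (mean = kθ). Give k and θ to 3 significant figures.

For Gamma(k, scale θ): mean = kθ, variance = kθ², so CV = 1/√k.
CV = 0.29, hence k = 1/CV² = 11.9.
Then θ = mean/k = 113/11.9 = 9.5.

k ≈ 11.9, θ ≈ 9.5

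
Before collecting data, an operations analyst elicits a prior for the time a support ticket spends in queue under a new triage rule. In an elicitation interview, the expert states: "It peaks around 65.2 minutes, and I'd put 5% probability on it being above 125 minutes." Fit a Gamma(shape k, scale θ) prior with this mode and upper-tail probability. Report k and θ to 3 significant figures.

k ≈ 7.56, θ ≈ 9.94

Gamma(k,θ) with k>1 has mode (k−1)θ, so θ = 65.2/(k−1).
Need P(X < 125) = 0.95 with θ tied to k this way. Start at k = 2, θ = 65.2: P(X<125) ≈ 0.571.
Too low — raise k to concentrate. Iterating converges to k ≈ 7.56.
Then θ = 65.2/(7.56−1) ≈ 9.94.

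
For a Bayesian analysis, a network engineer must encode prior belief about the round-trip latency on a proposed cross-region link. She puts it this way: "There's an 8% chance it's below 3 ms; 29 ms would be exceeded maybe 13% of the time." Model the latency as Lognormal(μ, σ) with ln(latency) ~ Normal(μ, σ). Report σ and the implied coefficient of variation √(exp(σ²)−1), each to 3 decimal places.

If T ~ Lognormal(μ,σ) then ln T ~ Normal(μ,σ), so the p-quantile of ln T is μ + z_p·σ.
ln(3) = 1.099 and ln(29) = 3.367; z_{0.08} = -1.405, z_{0.87} = 1.126.
σ = (3.367 − 1.099)/(1.126 − (-1.405)) = 0.896.
μ = 1.099 − (-1.405)·0.896 = 2.358.
CV = √(exp(σ²)−1) = √(exp(0.8032)−1) = 1.110.

σ ≈ 0.896, CV ≈ 1.110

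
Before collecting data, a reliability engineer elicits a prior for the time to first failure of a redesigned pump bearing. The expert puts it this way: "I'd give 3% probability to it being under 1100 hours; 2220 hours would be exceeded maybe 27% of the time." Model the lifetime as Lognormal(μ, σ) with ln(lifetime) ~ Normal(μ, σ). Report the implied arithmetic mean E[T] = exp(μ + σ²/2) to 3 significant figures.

If T ~ Lognormal(μ,σ) then ln T ~ Normal(μ,σ), so the p-quantile of ln T is μ + z_p·σ.
ln(1100) = 7.003 and ln(2220) = 7.705; z_{0.03} = -1.881, z_{0.73} = 0.6128.
σ = (7.705 − 7.003)/(0.6128 − (-1.881)) = 0.282.
μ = 7.003 − (-1.881)·0.282 = 7.533.
E[T] = exp(μ + σ²/2) = exp(7.533 + 0.0396) = 1940 hours.

E[T] ≈ 1940 hours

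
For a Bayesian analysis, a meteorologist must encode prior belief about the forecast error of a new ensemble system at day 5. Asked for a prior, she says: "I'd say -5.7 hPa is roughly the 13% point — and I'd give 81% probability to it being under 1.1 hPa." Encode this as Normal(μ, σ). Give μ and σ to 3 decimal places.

For Normal(μ,σ), the p-quantile is μ + z_p·σ. Here z_{0.13} = -1.126, z_{0.81} = 0.8779.
So -5.7 = μ − 1.126σ and 1.1 = μ + 0.8779σ.
Subtracting: σ = (1.1 − -5.7)/(0.8779 − (-1.126)) = 3.393.
Then μ = -5.7 − (-1.126)·3.393 = -1.878.

μ = -1.878, σ = 3.393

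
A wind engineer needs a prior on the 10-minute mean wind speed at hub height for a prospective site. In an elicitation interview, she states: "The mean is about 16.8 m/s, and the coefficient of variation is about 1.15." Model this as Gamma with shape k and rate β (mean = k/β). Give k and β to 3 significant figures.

For Gamma(k, rate β): mean = k/β, variance = k/β², so CV = 1/√k.
CV = 1.15, hence k = 1/CV² = 0.756.
Then β = k/mean = 0.756/16.8 = 0.045.

k ≈ 0.756, β ≈ 0.045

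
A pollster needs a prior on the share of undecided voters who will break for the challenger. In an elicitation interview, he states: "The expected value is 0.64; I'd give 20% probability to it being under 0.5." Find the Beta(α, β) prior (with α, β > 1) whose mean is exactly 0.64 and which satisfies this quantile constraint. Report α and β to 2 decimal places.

α ≈ 5.12, β ≈ 2.88

With mean 0.64 fixed, write α = 0.64s, β = 0.36s where s = α+β.
Need P(θ < 0.5) = 0.2 under Beta(0.64s, 0.36s). Normal approximation: (q−m)/√(m(1−m)/s) ≈ z_{0.2} = -0.842, so s ≈ 0.64·0.36·(-0.842)²/(0.5−0.64)² = 8.3.
At s = 8.3: P(θ<0.5) ≈ 0.196. Adjusting to match 0.2 gives s ≈ 8.00.
So α = 0.64·8.00 ≈ 5.12, β = 0.36·8.00 ≈ 2.88.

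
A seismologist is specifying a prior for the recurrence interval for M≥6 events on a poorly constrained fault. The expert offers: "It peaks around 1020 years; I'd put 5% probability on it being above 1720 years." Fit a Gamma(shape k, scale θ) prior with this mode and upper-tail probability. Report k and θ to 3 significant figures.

Gamma(k,θ) with k>1 has mode (k−1)θ, so θ = 1020/(k−1).
Need P(X < 1720) = 0.95 with θ tied to k this way. Start at k = 2, θ = 1020: P(X<1720) ≈ 0.502.
Too low — raise k to concentrate. Iterating converges to k ≈ 11.2.
Then θ = 1020/(11.2−1) ≈ 99.7.

k ≈ 11.2, θ ≈ 99.7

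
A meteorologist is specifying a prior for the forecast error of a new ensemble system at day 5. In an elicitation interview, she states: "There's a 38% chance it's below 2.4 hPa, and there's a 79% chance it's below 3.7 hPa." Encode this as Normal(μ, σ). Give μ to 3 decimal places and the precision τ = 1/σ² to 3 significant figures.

For Normal(μ,σ), the p-quantile is μ + z_p·σ. Here z_{0.38} = -0.3055, z_{0.79} = 0.8064.
So 2.4 = μ − 0.3055σ and 3.7 = μ + 0.8064σ.
Subtracting: σ = (3.7 − 2.4)/(0.8064 − (-0.3055)) = 1.169.
Then μ = 2.4 − (-0.3055)·1.169 = 2.757.
Precision τ = 1/σ² = 1/1.169² = 0.732.

μ = 2.757, τ = 0.732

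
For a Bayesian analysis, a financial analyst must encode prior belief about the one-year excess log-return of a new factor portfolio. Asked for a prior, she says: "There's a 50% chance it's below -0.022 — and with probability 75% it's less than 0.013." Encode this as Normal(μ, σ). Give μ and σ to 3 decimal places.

For Normal(μ,σ), the p-quantile is μ + z_p·σ. Here z_{0.5} = 0, z_{0.75} = 0.6745.
So -0.022 = μ + 0σ and 0.013 = μ + 0.6745σ.
Subtracting: σ = (0.013 − -0.022)/(0.6745 − (0)) = 0.052.
Then μ = -0.022 − (0)·0.052 = -0.022.

μ = -0.022, σ = 0.052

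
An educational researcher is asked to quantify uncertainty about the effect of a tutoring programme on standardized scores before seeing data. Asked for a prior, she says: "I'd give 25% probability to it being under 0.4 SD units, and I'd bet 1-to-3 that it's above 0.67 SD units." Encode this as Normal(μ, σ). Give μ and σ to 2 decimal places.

For Normal(μ,σ), the p-quantile is μ + z_p·σ. Here z_{0.25} = -0.6745, z_{0.75} = 0.6745.
So 0.4 = μ − 0.6745σ and 0.67 = μ + 0.6745σ.
Subtracting: σ = (0.67 − 0.4)/(0.6745 − (-0.6745)) = 0.20.
Then μ = 0.4 − (-0.6745)·0.20 = 0.54.

μ = 0.54, σ = 0.20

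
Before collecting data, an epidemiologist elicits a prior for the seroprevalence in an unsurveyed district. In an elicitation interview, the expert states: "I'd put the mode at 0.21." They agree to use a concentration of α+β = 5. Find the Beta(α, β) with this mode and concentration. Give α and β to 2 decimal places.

α = 1.63, β = 3.37

For α,β > 1 the Beta mode is (α−1)/(α+β−2). With α+β = 5, the mode is (α−1)/3.
Set (α−1)/3 = 0.21 → α = 1 + 0.21·3 = 1.63.
β = 5 − α = 3.37.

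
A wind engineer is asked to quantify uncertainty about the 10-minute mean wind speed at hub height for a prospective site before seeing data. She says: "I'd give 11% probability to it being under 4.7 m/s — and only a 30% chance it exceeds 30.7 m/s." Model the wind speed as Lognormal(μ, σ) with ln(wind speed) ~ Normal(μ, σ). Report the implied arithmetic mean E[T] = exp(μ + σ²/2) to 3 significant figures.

If T ~ Lognormal(μ,σ) then ln T ~ Normal(μ,σ), so the p-quantile of ln T is μ + z_p·σ.
ln(4.7) = 1.548 and ln(30.7) = 3.424; z_{0.11} = -1.227, z_{0.7} = 0.5244.
σ = (3.424 − 1.548)/(0.5244 − (-1.227)) = 1.072.
μ = 1.548 − (-1.227)·1.072 = 2.862.
E[T] = exp(μ + σ²/2) = exp(2.862 + 0.5744) = 31.1 m/s.

E[T] ≈ 31.1 m/s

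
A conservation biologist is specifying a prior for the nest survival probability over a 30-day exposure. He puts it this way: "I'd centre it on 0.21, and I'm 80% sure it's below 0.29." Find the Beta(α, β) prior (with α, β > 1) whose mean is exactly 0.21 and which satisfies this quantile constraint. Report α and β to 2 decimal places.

α ≈ 3.44, β ≈ 12.95

With mean 0.21 fixed, write α = 0.21s, β = 0.79s where s = α+β.
Need P(θ < 0.29) = 0.8 under Beta(0.21s, 0.79s). Normal approximation: (q−m)/√(m(1−m)/s) ≈ z_{0.8} = 0.842, so s ≈ 0.21·0.79·(0.842)²/(0.29−0.21)² = 18.4.
At s = 18.4: P(θ<0.29) ≈ 0.810. Adjusting to match 0.8 gives s ≈ 16.39.
So α = 0.21·16.39 ≈ 3.44, β = 0.79·16.39 ≈ 12.95.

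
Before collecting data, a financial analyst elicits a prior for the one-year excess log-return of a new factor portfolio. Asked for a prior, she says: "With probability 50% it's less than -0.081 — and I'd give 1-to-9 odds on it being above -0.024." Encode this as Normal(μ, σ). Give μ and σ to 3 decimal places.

The p-quantile of Normal(μ,σ) is μ + z_p·σ, with z_{0.5} = 0 and z_{0.9} = 1.282.
Eliminate σ: μ = (z₂·x₁ − z₁·x₂)/(z₂ − z₁) = (1.282·-0.081 − (0)·-0.024)/1.282 = -0.081.
Then σ = (x₂ − x₁)/(z₂ − z₁) = (-0.024 − -0.081)/1.282 = 0.044.

μ = -0.081, σ = 0.044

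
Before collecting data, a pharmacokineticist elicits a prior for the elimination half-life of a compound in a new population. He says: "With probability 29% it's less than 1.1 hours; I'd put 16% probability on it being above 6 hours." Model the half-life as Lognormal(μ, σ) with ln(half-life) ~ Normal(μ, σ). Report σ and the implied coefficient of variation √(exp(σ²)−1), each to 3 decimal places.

σ ≈ 1.096, CV ≈ 1.525

If T ~ Lognormal(μ,σ) then ln T ~ Normal(μ,σ), so the p-quantile of ln T is μ + z_p·σ.
ln(1.1) = 0.09531 and ln(6) = 1.792; z_{0.29} = -0.5534, z_{0.84} = 0.9945.
σ = (1.792 − 0.09531)/(0.9945 − (-0.5534)) = 1.096.
μ = 0.09531 − (-0.5534)·1.096 = 0.702.
CV = √(exp(σ²)−1) = √(exp(1.2012)−1) = 1.525.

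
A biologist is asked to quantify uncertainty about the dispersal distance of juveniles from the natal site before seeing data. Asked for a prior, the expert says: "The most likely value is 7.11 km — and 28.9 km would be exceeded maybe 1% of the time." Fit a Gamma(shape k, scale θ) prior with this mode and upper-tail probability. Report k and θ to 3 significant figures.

k ≈ 3.12, θ ≈ 3.36

Gamma(k,θ) with k>1 has mode (k−1)θ, so θ = 7.11/(k−1).
Need P(X < 28.9) = 0.99 with θ tied to k this way. Start at k = 2, θ = 7.11: P(X<28.9) ≈ 0.913.
Too low — raise k to concentrate. Iterating converges to k ≈ 3.12.
Then θ = 7.11/(3.12−1) ≈ 3.36.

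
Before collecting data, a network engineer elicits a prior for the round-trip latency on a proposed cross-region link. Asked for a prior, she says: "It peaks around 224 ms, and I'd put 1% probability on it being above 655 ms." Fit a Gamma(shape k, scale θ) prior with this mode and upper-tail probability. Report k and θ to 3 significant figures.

k ≈ 4.93, θ ≈ 56.9

Gamma(k,θ) with k>1 has mode (k−1)θ, so θ = 224/(k−1).
Need P(X < 655) = 0.99 with θ tied to k this way. Start at k = 2, θ = 224: P(X<655) ≈ 0.789.
Too low — raise k to concentrate. Iterating converges to k ≈ 4.93.
Then θ = 224/(4.93−1) ≈ 56.9.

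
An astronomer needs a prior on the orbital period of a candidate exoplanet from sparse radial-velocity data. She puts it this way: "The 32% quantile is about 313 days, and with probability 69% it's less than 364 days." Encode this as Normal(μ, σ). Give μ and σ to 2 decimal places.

μ = 337.75, σ = 52.93

For Normal(μ,σ), the p-quantile is μ + z_p·σ. Here z_{0.32} = -0.4677, z_{0.69} = 0.4959.
So 313 = μ − 0.4677σ and 364 = μ + 0.4959σ.
Subtracting: σ = (364 − 313)/(0.4959 − (-0.4677)) = 52.93.
Then μ = 313 − (-0.4677)·52.93 = 337.75.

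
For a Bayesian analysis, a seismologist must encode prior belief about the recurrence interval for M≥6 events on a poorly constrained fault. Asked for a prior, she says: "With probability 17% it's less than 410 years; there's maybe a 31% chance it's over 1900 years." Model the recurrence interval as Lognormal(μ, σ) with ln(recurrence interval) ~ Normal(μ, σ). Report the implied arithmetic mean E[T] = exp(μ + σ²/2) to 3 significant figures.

E[T] ≈ 1970 years

If T ~ Lognormal(μ,σ) then ln T ~ Normal(μ,σ), so the p-quantile of ln T is μ + z_p·σ.
ln(410) = 6.016 and ln(1900) = 7.55; z_{0.17} = -0.9542, z_{0.69} = 0.4959.
σ = (7.55 − 6.016)/(0.4959 − (-0.9542)) = 1.058.
μ = 6.016 − (-0.9542)·1.058 = 7.025.
E[T] = exp(μ + σ²/2) = exp(7.025 + 0.5592) = 1970 years.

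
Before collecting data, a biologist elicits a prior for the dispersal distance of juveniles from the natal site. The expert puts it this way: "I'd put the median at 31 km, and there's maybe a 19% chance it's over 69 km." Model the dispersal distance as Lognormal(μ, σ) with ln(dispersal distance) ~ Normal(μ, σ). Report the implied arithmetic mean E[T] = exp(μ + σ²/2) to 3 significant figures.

If T ~ Lognormal(μ,σ) then ln T ~ Normal(μ,σ), so the p-quantile of ln T is μ + z_p·σ.
ln(31) = 3.434 and ln(69) = 4.234; z_{0.5} = 0, z_{0.81} = 0.8779.
σ = (4.234 − 3.434)/(0.8779 − (0)) = 0.911.
μ = 3.434 − (0)·0.911 = 3.434.
E[T] = exp(μ + σ²/2) = exp(3.434 + 0.4153) = 47 km.

E[T] ≈ 47 km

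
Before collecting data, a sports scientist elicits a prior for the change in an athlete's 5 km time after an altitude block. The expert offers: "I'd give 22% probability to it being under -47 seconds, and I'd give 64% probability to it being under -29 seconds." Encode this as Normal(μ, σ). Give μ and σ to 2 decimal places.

The p-quantile of Normal(μ,σ) is μ + z_p·σ, with z_{0.22} = -0.7722 and z_{0.64} = 0.3585.
Eliminate σ: μ = (z₂·x₁ − z₁·x₂)/(z₂ − z₁) = (0.3585·-47 − (-0.7722)·-29)/1.131 = -34.71.
Then σ = (x₂ − x₁)/(z₂ − z₁) = (-29 − -47)/1.131 = 15.92.

μ = -34.71, σ = 15.92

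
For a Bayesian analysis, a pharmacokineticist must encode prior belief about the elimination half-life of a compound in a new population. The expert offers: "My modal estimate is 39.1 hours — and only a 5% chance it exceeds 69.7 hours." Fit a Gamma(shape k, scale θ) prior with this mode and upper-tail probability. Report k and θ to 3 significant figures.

k ≈ 9.34, θ ≈ 4.69

Gamma(k,θ) with k>1 has mode (k−1)θ, so θ = 39.1/(k−1).
Need P(X < 69.7) = 0.95 with θ tied to k this way. Start at k = 2, θ = 39.1: P(X<69.7) ≈ 0.532.
Too low — raise k to concentrate. Iterating converges to k ≈ 9.34.
Then θ = 39.1/(9.34−1) ≈ 4.69.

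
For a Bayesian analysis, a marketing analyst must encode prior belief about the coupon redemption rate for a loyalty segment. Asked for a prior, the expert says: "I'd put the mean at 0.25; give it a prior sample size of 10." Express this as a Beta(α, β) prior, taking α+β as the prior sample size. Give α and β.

Under the effective-sample-size interpretation, Beta(α, β) has prior mean α/(α+β) and prior sample size α+β.
So α+β = 10 and α/(α+β) = 0.25, giving α = 0.25·10 = 2.5 and β = 10 − 2.5 = 7.5.

α = 2.5, β = 7.5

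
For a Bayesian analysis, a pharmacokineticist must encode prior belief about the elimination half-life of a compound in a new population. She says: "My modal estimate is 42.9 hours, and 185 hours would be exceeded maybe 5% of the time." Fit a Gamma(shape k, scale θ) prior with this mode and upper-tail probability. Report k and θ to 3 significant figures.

k ≈ 2.16, θ ≈ 37

Gamma(k,θ) with k>1 has mode (k−1)θ, so θ = 42.9/(k−1).
Need P(X < 185) = 0.95 with θ tied to k this way. Start at k = 2, θ = 42.9: P(X<185) ≈ 0.929.
Too low — raise k to concentrate. Iterating converges to k ≈ 2.16.
Then θ = 42.9/(2.16−1) ≈ 37.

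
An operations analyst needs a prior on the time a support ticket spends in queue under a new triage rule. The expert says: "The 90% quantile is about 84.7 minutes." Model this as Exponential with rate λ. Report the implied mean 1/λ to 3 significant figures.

mean ≈ 36.8 minutes

P(T < 84.7) = 1 − e^(−λ·84.7) = 0.9, so λ = −ln(1−0.9)/84.7 = −ln(0.1)/84.7 = 0.0272.
Mean = 1/λ = 36.8 minutes.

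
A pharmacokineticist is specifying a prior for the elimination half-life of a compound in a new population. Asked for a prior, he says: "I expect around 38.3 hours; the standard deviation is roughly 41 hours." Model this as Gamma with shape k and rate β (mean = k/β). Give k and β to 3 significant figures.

k ≈ 0.873, β ≈ 0.0228

For Gamma(k, rate β): mean = k/β, variance = k/β², so CV = 1/√k.
CV = SD/mean = 41/38.3 = 1.07, hence k = 1/CV² = 0.873.
Then β = k/mean = 0.873/38.3 = 0.0228.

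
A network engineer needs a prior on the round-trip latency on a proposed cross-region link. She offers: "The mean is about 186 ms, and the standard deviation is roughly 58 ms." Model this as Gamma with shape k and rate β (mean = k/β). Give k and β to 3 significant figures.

For Gamma(k, rate β): mean = k/β, variance = k/β², so CV = 1/√k.
CV = SD/mean = 58/186 = 0.3118, hence k = 1/CV² = 10.3.
Then β = k/mean = 10.3/186 = 0.0553.

k ≈ 10.3, β ≈ 0.0553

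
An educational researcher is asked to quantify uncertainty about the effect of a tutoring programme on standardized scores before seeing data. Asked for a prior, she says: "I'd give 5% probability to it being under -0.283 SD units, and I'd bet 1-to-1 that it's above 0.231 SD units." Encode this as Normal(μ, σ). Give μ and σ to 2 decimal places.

μ = 0.23, σ = 0.31

The p-quantile of Normal(μ,σ) is μ + z_p·σ, with z_{0.05} = -1.645 and z_{0.5} = 0.
Eliminate σ: μ = (z₂·x₁ − z₁·x₂)/(z₂ − z₁) = (0·-0.283 − (-1.645)·0.231)/1.645 = 0.23.
Then σ = (x₂ − x₁)/(z₂ − z₁) = (0.231 − -0.283)/1.645 = 0.31.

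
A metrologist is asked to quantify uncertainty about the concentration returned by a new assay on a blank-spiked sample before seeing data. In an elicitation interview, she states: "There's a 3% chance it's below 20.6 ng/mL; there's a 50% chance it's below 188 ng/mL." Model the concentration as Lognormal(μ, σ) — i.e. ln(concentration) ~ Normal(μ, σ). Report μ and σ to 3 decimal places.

If T ~ Lognormal(μ,σ) then ln T ~ Normal(μ,σ), so the p-quantile of ln T is μ + z_p·σ.
ln(20.6) = 3.025 and ln(188) = 5.236; z_{0.03} = -1.881, z_{0.5} = 0.
σ = (5.236 − 3.025)/(0 − (-1.881)) = 1.176.
μ = 3.025 − (-1.881)·1.176 = 5.236.

μ ≈ 5.236, σ ≈ 1.176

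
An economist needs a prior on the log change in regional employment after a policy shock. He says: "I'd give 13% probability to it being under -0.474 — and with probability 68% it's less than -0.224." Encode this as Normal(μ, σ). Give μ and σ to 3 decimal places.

The p-quantile of Normal(μ,σ) is μ + z_p·σ, with z_{0.13} = -1.126 and z_{0.68} = 0.4677.
Eliminate σ: μ = (z₂·x₁ − z₁·x₂)/(z₂ − z₁) = (0.4677·-0.474 − (-1.126)·-0.224)/1.594 = -0.297.
Then σ = (x₂ − x₁)/(z₂ − z₁) = (-0.224 − -0.474)/1.594 = 0.157.

μ = -0.297, σ = 0.157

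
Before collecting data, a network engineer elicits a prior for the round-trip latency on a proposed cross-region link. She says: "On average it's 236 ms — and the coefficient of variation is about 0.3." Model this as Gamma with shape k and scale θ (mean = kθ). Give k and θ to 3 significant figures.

k ≈ 11.1, θ ≈ 21.2

For Gamma(k, scale θ): mean = kθ, variance = kθ², so CV = 1/√k.
CV = 0.3, hence k = 1/CV² = 11.1.
Then θ = mean/k = 236/11.1 = 21.2.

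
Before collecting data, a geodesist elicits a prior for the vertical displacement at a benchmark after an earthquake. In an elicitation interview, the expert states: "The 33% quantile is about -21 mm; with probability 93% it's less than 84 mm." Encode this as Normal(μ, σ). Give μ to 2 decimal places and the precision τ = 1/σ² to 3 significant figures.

μ = 3.11, τ = 0.000333

For Normal(μ,σ), the p-quantile is μ + z_p·σ. Here z_{0.33} = -0.4399, z_{0.93} = 1.476.
So -21 = μ − 0.4399σ and 84 = μ + 1.476σ.
Subtracting: σ = (84 − -21)/(1.476 − (-0.4399)) = 54.81.
Then μ = -21 − (-0.4399)·54.81 = 3.11.
Precision τ = 1/σ² = 1/54.81² = 0.000333.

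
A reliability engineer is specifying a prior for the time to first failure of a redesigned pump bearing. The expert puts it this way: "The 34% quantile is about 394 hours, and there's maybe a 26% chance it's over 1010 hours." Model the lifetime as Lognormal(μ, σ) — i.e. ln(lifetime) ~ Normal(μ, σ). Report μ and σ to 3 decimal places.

If T ~ Lognormal(μ,σ) then ln T ~ Normal(μ,σ), so the p-quantile of ln T is μ + z_p·σ.
ln(394) = 5.976 and ln(1010) = 6.918; z_{0.34} = -0.4125, z_{0.74} = 0.6433.
σ = (6.918 − 5.976)/(0.6433 − (-0.4125)) = 0.892.
μ = 5.976 − (-0.4125)·0.892 = 6.344.

μ ≈ 6.344, σ ≈ 0.892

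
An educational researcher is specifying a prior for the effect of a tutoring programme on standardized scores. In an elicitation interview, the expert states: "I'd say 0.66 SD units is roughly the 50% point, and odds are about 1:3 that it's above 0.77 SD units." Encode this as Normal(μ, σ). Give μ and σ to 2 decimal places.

The p-quantile of Normal(μ,σ) is μ + z_p·σ, with z_{0.5} = 0 and z_{0.75} = 0.6745.
Eliminate σ: μ = (z₂·x₁ − z₁·x₂)/(z₂ − z₁) = (0.6745·0.66 − (0)·0.77)/0.6745 = 0.66.
Then σ = (x₂ − x₁)/(z₂ − z₁) = (0.77 − 0.66)/0.6745 = 0.16.

μ = 0.66, σ = 0.16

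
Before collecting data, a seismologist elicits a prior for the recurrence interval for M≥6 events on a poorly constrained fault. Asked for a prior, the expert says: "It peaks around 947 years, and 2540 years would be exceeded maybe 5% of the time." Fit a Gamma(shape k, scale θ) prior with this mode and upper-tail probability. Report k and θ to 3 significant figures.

Gamma(k,θ) with k>1 has mode (k−1)θ, so θ = 947/(k−1).
Need P(X < 2540) = 0.95 with θ tied to k this way. Start at k = 2, θ = 947: P(X<2540) ≈ 0.748.
Too low — raise k to concentrate. Iterating converges to k ≈ 3.77.
Then θ = 947/(3.77−1) ≈ 342.

k ≈ 3.77, θ ≈ 342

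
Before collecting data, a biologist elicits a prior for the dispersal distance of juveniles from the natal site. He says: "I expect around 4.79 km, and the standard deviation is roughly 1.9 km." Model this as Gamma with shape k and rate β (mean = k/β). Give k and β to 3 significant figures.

k ≈ 6.36, β ≈ 1.33

For Gamma(k, rate β): mean = k/β, variance = k/β², so CV = 1/√k.
CV = SD/mean = 1.9/4.79 = 0.3967, hence k = 1/CV² = 6.36.
Then β = k/mean = 6.36/4.79 = 1.33.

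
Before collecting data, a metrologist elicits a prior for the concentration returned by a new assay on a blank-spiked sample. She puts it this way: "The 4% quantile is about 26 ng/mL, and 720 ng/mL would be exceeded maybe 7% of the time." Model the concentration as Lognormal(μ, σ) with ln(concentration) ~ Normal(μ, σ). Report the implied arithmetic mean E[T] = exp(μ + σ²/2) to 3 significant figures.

If T ~ Lognormal(μ,σ) then ln T ~ Normal(μ,σ), so the p-quantile of ln T is μ + z_p·σ.
ln(26) = 3.258 and ln(720) = 6.579; z_{0.04} = -1.751, z_{0.93} = 1.476.
σ = (6.579 − 3.258)/(1.476 − (-1.751)) = 1.029.
μ = 3.258 − (-1.751)·1.029 = 5.060.
E[T] = exp(μ + σ²/2) = exp(5.060 + 0.5298) = 268 ng/mL.

E[T] ≈ 268 ng/mL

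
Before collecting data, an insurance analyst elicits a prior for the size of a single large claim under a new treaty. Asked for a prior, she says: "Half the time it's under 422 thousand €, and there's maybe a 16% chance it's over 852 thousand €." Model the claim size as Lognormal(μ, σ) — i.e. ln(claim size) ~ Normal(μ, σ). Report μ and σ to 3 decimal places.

μ ≈ 6.045, σ ≈ 0.706

If T ~ Lognormal(μ,σ) then ln T ~ Normal(μ,σ), so the p-quantile of ln T is μ + z_p·σ.
ln(422) = 6.045 and ln(852) = 6.748; z_{0.5} = 0, z_{0.84} = 0.9945.
σ = (6.748 − 6.045)/(0.9945 − (0)) = 0.706.
μ = 6.045 − (0)·0.706 = 6.045.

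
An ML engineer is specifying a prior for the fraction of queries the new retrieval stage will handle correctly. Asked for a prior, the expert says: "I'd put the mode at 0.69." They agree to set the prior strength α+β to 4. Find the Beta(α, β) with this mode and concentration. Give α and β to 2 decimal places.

For α,β > 1 the Beta mode is (α−1)/(α+β−2). With α+β = 4, the mode is (α−1)/2.
Set (α−1)/2 = 0.69 → α = 1 + 0.69·2 = 2.38.
β = 4 − α = 1.62.

α = 2.38, β = 1.62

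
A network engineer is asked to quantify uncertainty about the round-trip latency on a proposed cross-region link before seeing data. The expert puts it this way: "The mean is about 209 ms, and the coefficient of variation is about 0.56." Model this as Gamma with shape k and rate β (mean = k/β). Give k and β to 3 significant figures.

For Gamma(k, rate β): mean = k/β, variance = k/β², so CV = 1/√k.
CV = 0.56, hence k = 1/CV² = 3.19.
Then β = k/mean = 3.19/209 = 0.0153.

k ≈ 3.19, β ≈ 0.0153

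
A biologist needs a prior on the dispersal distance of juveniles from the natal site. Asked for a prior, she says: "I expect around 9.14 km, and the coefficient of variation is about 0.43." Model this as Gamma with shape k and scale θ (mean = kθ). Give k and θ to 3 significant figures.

k ≈ 5.41, θ ≈ 1.69

For Gamma(k, scale θ): mean = kθ, variance = kθ², so CV = 1/√k.
CV = 0.43, hence k = 1/CV² = 5.41.
Then θ = mean/k = 9.14/5.41 = 1.69.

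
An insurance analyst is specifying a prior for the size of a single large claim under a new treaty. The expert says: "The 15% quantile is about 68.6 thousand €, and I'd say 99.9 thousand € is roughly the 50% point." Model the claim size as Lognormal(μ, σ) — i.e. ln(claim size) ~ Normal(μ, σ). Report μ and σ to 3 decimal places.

If T ~ Lognormal(μ,σ) then ln T ~ Normal(μ,σ), so the p-quantile of ln T is μ + z_p·σ.
ln(68.6) = 4.228 and ln(99.9) = 4.604; z_{0.15} = -1.036, z_{0.5} = 0.
σ = (4.604 − 4.228)/(0 − (-1.036)) = 0.363.
μ = 4.228 − (-1.036)·0.363 = 4.604.

μ ≈ 4.604, σ ≈ 0.363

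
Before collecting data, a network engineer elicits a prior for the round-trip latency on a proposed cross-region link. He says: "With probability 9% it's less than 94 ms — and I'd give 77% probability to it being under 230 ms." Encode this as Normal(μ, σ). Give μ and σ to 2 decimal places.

μ = 181.68, σ = 65.40

The p-quantile of Normal(μ,σ) is μ + z_p·σ, with z_{0.09} = -1.341 and z_{0.77} = 0.7388.
Eliminate σ: μ = (z₂·x₁ − z₁·x₂)/(z₂ − z₁) = (0.7388·94 − (-1.341)·230)/2.08 = 181.68.
Then σ = (x₂ − x₁)/(z₂ − z₁) = (230 − 94)/2.08 = 65.40.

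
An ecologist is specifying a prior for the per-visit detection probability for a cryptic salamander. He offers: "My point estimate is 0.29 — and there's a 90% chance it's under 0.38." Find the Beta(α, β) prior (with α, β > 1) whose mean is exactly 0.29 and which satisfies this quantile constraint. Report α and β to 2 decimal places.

With mean 0.29 fixed, write α = 0.29s, β = 0.71s where s = α+β.
Need P(θ < 0.38) = 0.9 under Beta(0.29s, 0.71s). Normal approximation: (q−m)/√(m(1−m)/s) ≈ z_{0.9} = 1.28, so s ≈ 0.29·0.71·(1.28)²/(0.38−0.29)² = 41.7.
At s = 41.7: P(θ<0.38) ≈ 0.896. Adjusting to match 0.9 gives s ≈ 43.23.
So α = 0.29·43.23 ≈ 12.54, β = 0.71·43.23 ≈ 30.69.

α ≈ 12.54, β ≈ 30.69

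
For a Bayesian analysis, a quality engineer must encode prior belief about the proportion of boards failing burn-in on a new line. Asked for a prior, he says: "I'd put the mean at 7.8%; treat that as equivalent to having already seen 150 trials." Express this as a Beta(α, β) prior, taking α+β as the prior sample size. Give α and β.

Under the effective-sample-size interpretation, Beta(α, β) has prior mean α/(α+β) and prior sample size α+β.
So α+β = 150 and α/(α+β) = 0.078, giving α = 0.078·150 = 11.7 and β = 150 − 11.7 = 138.3.

α = 11.7, β = 138.3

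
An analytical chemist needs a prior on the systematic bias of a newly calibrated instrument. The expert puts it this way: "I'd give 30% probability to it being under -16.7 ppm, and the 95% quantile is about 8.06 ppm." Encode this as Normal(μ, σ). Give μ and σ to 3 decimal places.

μ = -10.714, σ = 11.414

The p-quantile of Normal(μ,σ) is μ + z_p·σ, with z_{0.3} = -0.5244 and z_{0.95} = 1.645.
Eliminate σ: μ = (z₂·x₁ − z₁·x₂)/(z₂ − z₁) = (1.645·-16.7 − (-0.5244)·8.06)/2.169 = -10.714.
Then σ = (x₂ − x₁)/(z₂ − z₁) = (8.06 − -16.7)/2.169 = 11.414.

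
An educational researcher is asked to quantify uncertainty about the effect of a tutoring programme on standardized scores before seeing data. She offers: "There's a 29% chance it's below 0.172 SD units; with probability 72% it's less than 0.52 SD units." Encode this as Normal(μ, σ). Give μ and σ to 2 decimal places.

μ = 0.34, σ = 0.31

For Normal(μ,σ), the p-quantile is μ + z_p·σ. Here z_{0.29} = -0.5534, z_{0.72} = 0.5828.
So 0.172 = μ − 0.5534σ and 0.52 = μ + 0.5828σ.
Subtracting: σ = (0.52 − 0.172)/(0.5828 − (-0.5534)) = 0.31.
Then μ = 0.172 − (-0.5534)·0.31 = 0.34.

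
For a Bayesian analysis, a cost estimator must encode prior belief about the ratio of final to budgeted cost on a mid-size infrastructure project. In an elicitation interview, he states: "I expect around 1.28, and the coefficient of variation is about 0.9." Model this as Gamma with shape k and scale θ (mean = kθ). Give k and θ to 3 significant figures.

k ≈ 1.23, θ ≈ 1.04

For Gamma(k, scale θ): mean = kθ, variance = kθ², so CV = 1/√k.
CV = 0.9, hence k = 1/CV² = 1.23.
Then θ = mean/k = 1.28/1.23 = 1.04.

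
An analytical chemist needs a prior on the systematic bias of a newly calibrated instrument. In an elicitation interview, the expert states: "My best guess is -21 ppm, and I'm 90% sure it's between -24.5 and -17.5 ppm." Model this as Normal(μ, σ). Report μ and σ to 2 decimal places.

μ = -21.00, σ = 2.13

A symmetric 90% interval runs μ ± z·σ with z = 1.645.
Half-width = 3.5, so σ = 3.5/1.645 = 2.13.
μ is the stated best guess, -21.00.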